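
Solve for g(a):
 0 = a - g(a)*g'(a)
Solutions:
 g(a) = -sqrt(C1 + a^2)
 g(a) = sqrt(C1 + a^2)


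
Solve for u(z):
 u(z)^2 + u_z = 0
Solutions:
 u(z) = 1/(C1 + z)


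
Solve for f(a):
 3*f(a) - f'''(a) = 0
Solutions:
 f(a) = C3*exp(3^(1/3)*a) + (C1*sin(3^(5/6)*a/2) + C2*cos(3^(5/6)*a/2))*exp(-3^(1/3)*a/2)


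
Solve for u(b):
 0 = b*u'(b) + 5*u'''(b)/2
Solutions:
 u(b) = C1 + Integral(C2*airyai(-2^(1/3)*5^(2/3)*b/5) + C3*airybi(-2^(1/3)*5^(2/3)*b/5), b)


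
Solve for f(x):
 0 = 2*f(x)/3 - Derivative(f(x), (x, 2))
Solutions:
 f(x) = C1*exp(-sqrt(6)*x/3) + C2*exp(sqrt(6)*x/3)


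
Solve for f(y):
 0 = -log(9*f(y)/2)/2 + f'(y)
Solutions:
 2*Integral(1/(-log(_y) - 2*log(3) + log(2)), (_y, f(y))) = C1 - y


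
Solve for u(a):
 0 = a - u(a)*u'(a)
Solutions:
 u(a) = -sqrt(C1 + a^2)
 u(a) = sqrt(C1 + a^2)


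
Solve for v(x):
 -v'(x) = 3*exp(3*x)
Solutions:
 v(x) = C1 - exp(3*x)


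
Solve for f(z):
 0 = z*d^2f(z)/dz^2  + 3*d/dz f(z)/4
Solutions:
 f(z) = C1 + C2*z^(1/4)


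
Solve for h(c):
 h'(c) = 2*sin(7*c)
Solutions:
 h(c) = C1 - 2*cos(7*c)/7


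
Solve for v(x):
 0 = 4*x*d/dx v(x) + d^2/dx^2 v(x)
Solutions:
 v(x) = C1 + C2*erf(sqrt(2)*x)


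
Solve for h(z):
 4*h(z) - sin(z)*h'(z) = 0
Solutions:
 h(z) = C1*(cos(z)^2 - 2*cos(z) + 1)/(cos(z)^2 + 2*cos(z) + 1)


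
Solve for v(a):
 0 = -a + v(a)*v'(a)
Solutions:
 v(a) = -sqrt(C1 + a^2)
 v(a) = sqrt(C1 + a^2)


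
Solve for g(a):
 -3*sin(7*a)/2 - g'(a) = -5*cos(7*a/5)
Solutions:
 g(a) = C1 + 25*sin(7*a/5)/7 + 3*cos(7*a)/14


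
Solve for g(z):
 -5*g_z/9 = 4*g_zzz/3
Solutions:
 g(z) = C1 + C2*sin(sqrt(15)*z/6) + C3*cos(sqrt(15)*z/6)


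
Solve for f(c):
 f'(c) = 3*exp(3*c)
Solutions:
 f(c) = C1 + exp(3*c)


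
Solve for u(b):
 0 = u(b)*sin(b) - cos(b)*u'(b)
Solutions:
 u(b) = C1/cos(b)


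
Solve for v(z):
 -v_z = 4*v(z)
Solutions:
 v(z) = C1*exp(-4*z)


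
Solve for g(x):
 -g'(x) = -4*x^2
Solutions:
 g(x) = C1 + 4*x^3/3


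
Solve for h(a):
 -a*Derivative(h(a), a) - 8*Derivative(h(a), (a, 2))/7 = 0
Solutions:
 h(a) = C1 + C2*erf(sqrt(7)*a/4)


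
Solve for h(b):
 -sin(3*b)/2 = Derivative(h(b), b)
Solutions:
 h(b) = C1 + cos(3*b)/6


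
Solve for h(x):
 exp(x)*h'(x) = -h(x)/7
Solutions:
 h(x) = C1*exp(exp(-x)/7)


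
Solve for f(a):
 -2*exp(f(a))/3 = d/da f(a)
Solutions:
 f(a) = log(1/(C1 + 2*a)) + log(3)


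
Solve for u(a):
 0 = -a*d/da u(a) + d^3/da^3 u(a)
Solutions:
 u(a) = C1 + Integral(C2*airyai(a) + C3*airybi(a), a)


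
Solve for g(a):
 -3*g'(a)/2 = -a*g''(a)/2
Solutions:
 g(a) = C1 + C2*a^4


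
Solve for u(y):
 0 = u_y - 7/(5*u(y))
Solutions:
 u(y) = -sqrt(C1 + 70*y)/5
 u(y) = sqrt(C1 + 70*y)/5


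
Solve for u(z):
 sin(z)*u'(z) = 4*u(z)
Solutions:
 u(z) = C1*(cos(z)^2 - 2*cos(z) + 1)/(cos(z)^2 + 2*cos(z) + 1)


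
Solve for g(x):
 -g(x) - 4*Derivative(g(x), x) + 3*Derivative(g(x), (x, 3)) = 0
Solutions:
 g(x) = C1*exp(-x) + C2*exp(x*(3 - sqrt(21))/6) + C3*exp(x*(3 + sqrt(21))/6)


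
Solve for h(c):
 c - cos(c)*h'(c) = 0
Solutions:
 h(c) = C1 + Integral(c/cos(c), c)


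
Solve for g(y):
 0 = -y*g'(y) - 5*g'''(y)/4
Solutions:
 g(y) = C1 + Integral(C2*airyai(-10^(2/3)*y/5) + C3*airybi(-10^(2/3)*y/5), y)


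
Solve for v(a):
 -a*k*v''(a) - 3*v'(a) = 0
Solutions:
 v(a) = C1 + a^(((re(k) - 3)*re(k) + im(k)^2)/(re(k)^2 + im(k)^2))*(C2*sin(3*log(a)*Abs(im(k))/(re(k)^2 + im(k)^2)) + C3*cos(3*log(a)*im(k)/(re(k)^2 + im(k)^2)))


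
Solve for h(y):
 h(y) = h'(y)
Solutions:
 h(y) = C1*exp(y)


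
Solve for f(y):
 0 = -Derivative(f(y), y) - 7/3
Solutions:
 f(y) = C1 - 7*y/3


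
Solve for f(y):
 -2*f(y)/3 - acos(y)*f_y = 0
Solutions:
 f(y) = C1*exp(-2*Integral(1/acos(y), y)/3)


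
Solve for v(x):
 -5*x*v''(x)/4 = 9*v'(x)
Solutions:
 v(x) = C1 + C2/x^(31/5)


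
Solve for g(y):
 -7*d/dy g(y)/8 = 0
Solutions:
 g(y) = C1


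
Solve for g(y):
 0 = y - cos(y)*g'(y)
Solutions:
 g(y) = C1 + Integral(y/cos(y), y)


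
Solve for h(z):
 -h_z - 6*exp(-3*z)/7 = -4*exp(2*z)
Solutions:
 h(z) = C1 + 2*exp(2*z) + 2*exp(-3*z)/7


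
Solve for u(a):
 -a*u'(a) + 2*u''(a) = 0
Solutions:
 u(a) = C1 + C2*erfi(a/2)


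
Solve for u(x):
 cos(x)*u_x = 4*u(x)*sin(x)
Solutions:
 u(x) = C1/cos(x)^4


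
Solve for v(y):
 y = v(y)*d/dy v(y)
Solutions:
 v(y) = -sqrt(C1 + y^2)
 v(y) = sqrt(C1 + y^2)


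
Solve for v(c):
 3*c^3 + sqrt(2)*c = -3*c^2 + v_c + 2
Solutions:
 v(c) = C1 + 3*c^4/4 + c^3 + sqrt(2)*c^2/2 - 2*c


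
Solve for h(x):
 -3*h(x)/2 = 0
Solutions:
 h(x) = 0


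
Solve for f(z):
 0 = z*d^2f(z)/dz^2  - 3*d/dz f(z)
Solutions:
 f(z) = C1 + C2*z^4


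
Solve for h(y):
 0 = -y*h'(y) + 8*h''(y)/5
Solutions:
 h(y) = C1 + C2*erfi(sqrt(5)*y/4)


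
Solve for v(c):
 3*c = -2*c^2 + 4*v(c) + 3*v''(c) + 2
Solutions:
 v(c) = C1*sin(2*sqrt(3)*c/3) + C2*cos(2*sqrt(3)*c/3) + c^2/2 + 3*c/4 - 5/4


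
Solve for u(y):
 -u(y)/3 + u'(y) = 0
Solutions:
 u(y) = C1*exp(y/3)


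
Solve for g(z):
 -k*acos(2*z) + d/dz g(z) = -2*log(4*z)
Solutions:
 g(z) = C1 + k*(z*acos(2*z) - sqrt(1 - 4*z^2)/2) - 2*z*log(z) - 4*z*log(2) + 2*z


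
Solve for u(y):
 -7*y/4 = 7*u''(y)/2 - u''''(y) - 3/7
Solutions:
 u(y) = C1 + C2*y + C3*exp(-sqrt(14)*y/2) + C4*exp(sqrt(14)*y/2) - y^3/12 + 3*y^2/49


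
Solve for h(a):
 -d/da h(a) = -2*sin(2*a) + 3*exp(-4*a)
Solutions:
 h(a) = C1 - cos(2*a) + 3*exp(-4*a)/4


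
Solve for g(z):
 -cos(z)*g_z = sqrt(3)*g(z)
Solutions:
 g(z) = C1*(sin(z) - 1)^(sqrt(3)/2)/(sin(z) + 1)^(sqrt(3)/2)


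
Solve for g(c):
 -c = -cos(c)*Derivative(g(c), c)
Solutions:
 g(c) = C1 + Integral(c/cos(c), c)


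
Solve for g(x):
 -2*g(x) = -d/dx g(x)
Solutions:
 g(x) = C1*exp(2*x)


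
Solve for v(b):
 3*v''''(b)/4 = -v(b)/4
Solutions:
 v(b) = (C1*sin(sqrt(2)*3^(3/4)*b/6) + C2*cos(sqrt(2)*3^(3/4)*b/6))*exp(-sqrt(2)*3^(3/4)*b/6) + (C3*sin(sqrt(2)*3^(3/4)*b/6) + C4*cos(sqrt(2)*3^(3/4)*b/6))*exp(sqrt(2)*3^(3/4)*b/6)


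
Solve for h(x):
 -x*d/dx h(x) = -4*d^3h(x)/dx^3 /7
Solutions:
 h(x) = C1 + Integral(C2*airyai(14^(1/3)*x/2) + C3*airybi(14^(1/3)*x/2), x)


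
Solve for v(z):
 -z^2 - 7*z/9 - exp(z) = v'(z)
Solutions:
 v(z) = C1 - z^3/3 - 7*z^2/18 - exp(z)


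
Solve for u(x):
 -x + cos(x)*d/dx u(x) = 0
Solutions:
 u(x) = C1 + Integral(x/cos(x), x)


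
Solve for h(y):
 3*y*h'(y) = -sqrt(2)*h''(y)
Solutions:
 h(y) = C1 + C2*erf(2^(1/4)*sqrt(3)*y/2)


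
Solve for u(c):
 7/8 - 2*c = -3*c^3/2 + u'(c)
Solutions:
 u(c) = C1 + 3*c^4/8 - c^2 + 7*c/8


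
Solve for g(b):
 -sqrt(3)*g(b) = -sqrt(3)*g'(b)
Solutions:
 g(b) = C1*exp(b)


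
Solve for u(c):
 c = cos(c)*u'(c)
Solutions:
 u(c) = C1 + Integral(c/cos(c), c)


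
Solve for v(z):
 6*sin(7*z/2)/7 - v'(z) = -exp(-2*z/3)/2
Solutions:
 v(z) = C1 - 12*cos(7*z/2)/49 - 3*exp(-2*z/3)/4


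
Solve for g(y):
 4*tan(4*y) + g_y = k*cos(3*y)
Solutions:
 g(y) = C1 + k*sin(3*y)/3 + log(cos(4*y))


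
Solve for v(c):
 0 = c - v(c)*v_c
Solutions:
 v(c) = -sqrt(C1 + c^2)
 v(c) = sqrt(C1 + c^2)


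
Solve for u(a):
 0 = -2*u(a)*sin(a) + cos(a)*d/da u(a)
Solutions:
 u(a) = C1/cos(a)^2


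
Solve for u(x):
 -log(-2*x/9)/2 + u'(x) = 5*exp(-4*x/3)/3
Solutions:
 u(x) = C1 + x*log(-x)/2 + x*(-log(3) - 1/2 + log(2)/2) - 5*exp(-4*x/3)/4


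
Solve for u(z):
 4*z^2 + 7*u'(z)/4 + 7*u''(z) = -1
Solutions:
 u(z) = C1 + C2*exp(-z/4) - 16*z^3/21 + 64*z^2/7 - 516*z/7


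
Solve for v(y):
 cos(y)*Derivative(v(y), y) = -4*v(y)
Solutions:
 v(y) = C1*(sin(y)^2 - 2*sin(y) + 1)/(sin(y)^2 + 2*sin(y) + 1)


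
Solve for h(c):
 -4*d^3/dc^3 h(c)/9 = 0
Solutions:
 h(c) = C1 + C2*c + C3*c^2


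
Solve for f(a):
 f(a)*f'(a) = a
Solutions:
 f(a) = -sqrt(C1 + a^2)
 f(a) = sqrt(C1 + a^2)


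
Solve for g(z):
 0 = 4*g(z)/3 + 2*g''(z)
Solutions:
 g(z) = C1*sin(sqrt(6)*z/3) + C2*cos(sqrt(6)*z/3)


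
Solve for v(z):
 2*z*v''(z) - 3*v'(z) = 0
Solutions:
 v(z) = C1 + C2*z^(5/2)


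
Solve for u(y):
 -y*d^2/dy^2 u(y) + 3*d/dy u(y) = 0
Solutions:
 u(y) = C1 + C2*y^4


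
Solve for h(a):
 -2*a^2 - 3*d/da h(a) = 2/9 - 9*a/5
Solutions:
 h(a) = C1 - 2*a^3/9 + 3*a^2/10 - 2*a/27


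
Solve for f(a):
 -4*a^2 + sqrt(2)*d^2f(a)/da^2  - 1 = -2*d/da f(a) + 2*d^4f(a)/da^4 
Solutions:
 f(a) = C1 + C2*exp(-a*(2^(5/6)*3^(2/3)/(sqrt(3)*sqrt(27 - sqrt(2)) + 9)^(1/3) + 12^(1/3)*(sqrt(3)*sqrt(27 - sqrt(2)) + 9)^(1/3))/12)*sin(3^(1/6)*a*(-3*2^(5/6)/(sqrt(3)*sqrt(27 - sqrt(2)) + 9)^(1/3) + 6^(2/3)*(sqrt(3)*sqrt(27 - sqrt(2)) + 9)^(1/3))/12) + C3*exp(-a*(2^(5/6)*3^(2/3)/(sqrt(3)*sqrt(27 - sqrt(2)) + 9)^(1/3) + 12^(1/3)*(sqrt(3)*sqrt(27 - sqrt(2)) + 9)^(1/3))/12)*cos(3^(1/6)*a*(-3*2^(5/6)/(sqrt(3)*sqrt(27 - sqrt(2)) + 9)^(1/3) + 6^(2/3)*(sqrt(3)*sqrt(27 - sqrt(2)) + 9)^(1/3))/12) + C4*exp(a*(2^(5/6)*3^(2/3)/(sqrt(3)*sqrt(27 - sqrt(2)) + 9)^(1/3) + 12^(1/3)*(sqrt(3)*sqrt(27 - sqrt(2)) + 9)^(1/3))/6) + 2*a^3/3 - sqrt(2)*a^2 + 5*a/2


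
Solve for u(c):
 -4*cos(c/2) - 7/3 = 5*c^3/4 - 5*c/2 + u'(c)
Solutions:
 u(c) = C1 - 5*c^4/16 + 5*c^2/4 - 7*c/3 - 8*sin(c/2)


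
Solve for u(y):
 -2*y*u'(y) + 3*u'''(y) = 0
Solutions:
 u(y) = C1 + Integral(C2*airyai(2^(1/3)*3^(2/3)*y/3) + C3*airybi(2^(1/3)*3^(2/3)*y/3), y)


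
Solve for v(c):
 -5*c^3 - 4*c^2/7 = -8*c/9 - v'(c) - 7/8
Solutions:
 v(c) = C1 + 5*c^4/4 + 4*c^3/21 - 4*c^2/9 - 7*c/8


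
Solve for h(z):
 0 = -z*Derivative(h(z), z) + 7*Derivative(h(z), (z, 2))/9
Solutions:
 h(z) = C1 + C2*erfi(3*sqrt(14)*z/14)


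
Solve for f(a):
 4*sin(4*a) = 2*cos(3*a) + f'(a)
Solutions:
 f(a) = C1 - 2*sin(3*a)/3 - cos(4*a)


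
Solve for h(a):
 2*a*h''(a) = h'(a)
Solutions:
 h(a) = C1 + C2*a^(3/2)


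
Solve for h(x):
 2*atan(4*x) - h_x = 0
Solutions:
 h(x) = C1 + 2*x*atan(4*x) - log(16*x^2 + 1)/4


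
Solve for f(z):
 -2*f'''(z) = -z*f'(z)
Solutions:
 f(z) = C1 + Integral(C2*airyai(2^(2/3)*z/2) + C3*airybi(2^(2/3)*z/2), z)


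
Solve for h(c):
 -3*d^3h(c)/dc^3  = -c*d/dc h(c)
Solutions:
 h(c) = C1 + Integral(C2*airyai(3^(2/3)*c/3) + C3*airybi(3^(2/3)*c/3), c)


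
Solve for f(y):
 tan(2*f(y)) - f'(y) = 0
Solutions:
 f(y) = -asin(C1*exp(2*y))/2 + pi/2
 f(y) = asin(C1*exp(2*y))/2


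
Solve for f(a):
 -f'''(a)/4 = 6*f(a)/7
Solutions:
 f(a) = C3*exp(-2*3^(1/3)*7^(2/3)*a/7) + (C1*sin(3^(5/6)*7^(2/3)*a/7) + C2*cos(3^(5/6)*7^(2/3)*a/7))*exp(3^(1/3)*7^(2/3)*a/7)


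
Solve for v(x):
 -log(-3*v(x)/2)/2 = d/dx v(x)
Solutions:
 2*Integral(1/(log(-_y) - log(2) + log(3)), (_y, v(x))) = C1 - x


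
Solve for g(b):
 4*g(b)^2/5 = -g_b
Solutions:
 g(b) = 5/(C1 + 4*b)


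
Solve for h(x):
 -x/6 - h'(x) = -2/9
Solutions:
 h(x) = C1 - x^2/12 + 2*x/9


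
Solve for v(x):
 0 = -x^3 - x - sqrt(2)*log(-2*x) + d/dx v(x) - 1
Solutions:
 v(x) = C1 + x^4/4 + x^2/2 + sqrt(2)*x*log(-x) + x*(-sqrt(2) + sqrt(2)*log(2) + 1)


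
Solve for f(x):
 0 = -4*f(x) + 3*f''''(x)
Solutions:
 f(x) = C1*exp(-sqrt(2)*3^(3/4)*x/3) + C2*exp(sqrt(2)*3^(3/4)*x/3) + C3*sin(sqrt(2)*3^(3/4)*x/3) + C4*cos(sqrt(2)*3^(3/4)*x/3)


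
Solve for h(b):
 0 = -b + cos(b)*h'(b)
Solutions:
 h(b) = C1 + Integral(b/cos(b), b)


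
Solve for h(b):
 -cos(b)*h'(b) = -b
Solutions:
 h(b) = C1 + Integral(b/cos(b), b)


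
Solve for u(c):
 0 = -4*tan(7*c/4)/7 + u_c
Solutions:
 u(c) = C1 - 16*log(cos(7*c/4))/49


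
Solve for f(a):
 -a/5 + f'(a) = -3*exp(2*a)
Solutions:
 f(a) = C1 + a^2/10 - 3*exp(2*a)/2


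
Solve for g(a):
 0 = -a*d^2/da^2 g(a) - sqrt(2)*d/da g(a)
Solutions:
 g(a) = C1 + C2*a^(1 - sqrt(2))


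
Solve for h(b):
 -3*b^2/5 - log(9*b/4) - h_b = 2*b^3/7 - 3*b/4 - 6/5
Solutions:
 h(b) = C1 - b^4/14 - b^3/5 + 3*b^2/8 - b*log(b) + b*log(4/9) + 11*b/5


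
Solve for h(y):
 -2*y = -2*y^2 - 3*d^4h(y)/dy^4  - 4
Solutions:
 h(y) = C1 + C2*y + C3*y^2 + C4*y^3 - y^6/540 + y^5/180 - y^4/18


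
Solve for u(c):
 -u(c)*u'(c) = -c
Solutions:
 u(c) = -sqrt(C1 + c^2)
 u(c) = sqrt(C1 + c^2)


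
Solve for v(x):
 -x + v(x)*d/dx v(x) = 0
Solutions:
 v(x) = -sqrt(C1 + x^2)
 v(x) = sqrt(C1 + x^2)


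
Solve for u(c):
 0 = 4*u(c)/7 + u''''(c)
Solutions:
 u(c) = (C1*sin(7^(3/4)*c/7) + C2*cos(7^(3/4)*c/7))*exp(-7^(3/4)*c/7) + (C3*sin(7^(3/4)*c/7) + C4*cos(7^(3/4)*c/7))*exp(7^(3/4)*c/7)


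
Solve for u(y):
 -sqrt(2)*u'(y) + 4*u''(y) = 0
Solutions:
 u(y) = C1 + C2*exp(sqrt(2)*y/4)


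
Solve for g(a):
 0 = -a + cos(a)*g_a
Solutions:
 g(a) = C1 + Integral(a/cos(a), a)


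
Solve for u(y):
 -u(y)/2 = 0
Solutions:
 u(y) = 0


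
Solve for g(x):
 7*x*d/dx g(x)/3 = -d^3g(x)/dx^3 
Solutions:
 g(x) = C1 + Integral(C2*airyai(-3^(2/3)*7^(1/3)*x/3) + C3*airybi(-3^(2/3)*7^(1/3)*x/3), x)


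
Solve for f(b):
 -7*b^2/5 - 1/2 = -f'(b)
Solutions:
 f(b) = C1 + 7*b^3/15 + b/2


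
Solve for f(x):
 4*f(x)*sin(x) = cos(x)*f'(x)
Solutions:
 f(x) = C1/cos(x)^4


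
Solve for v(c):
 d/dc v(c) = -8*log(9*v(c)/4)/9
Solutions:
 -9*Integral(1/(-log(_y) - 2*log(3) + 2*log(2)), (_y, v(c)))/8 = C1 - c


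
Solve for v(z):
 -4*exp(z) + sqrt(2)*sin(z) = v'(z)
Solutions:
 v(z) = C1 - 4*exp(z) - sqrt(2)*cos(z)


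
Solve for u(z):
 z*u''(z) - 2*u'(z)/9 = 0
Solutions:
 u(z) = C1 + C2*z^(11/9)


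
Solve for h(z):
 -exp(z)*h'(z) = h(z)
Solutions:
 h(z) = C1*exp(exp(-z))


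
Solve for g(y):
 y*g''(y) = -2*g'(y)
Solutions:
 g(y) = C1 + C2/y


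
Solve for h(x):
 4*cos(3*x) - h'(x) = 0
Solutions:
 h(x) = C1 + 4*sin(3*x)/3


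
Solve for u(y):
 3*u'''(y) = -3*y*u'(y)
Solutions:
 u(y) = C1 + Integral(C2*airyai(-y) + C3*airybi(-y), y)


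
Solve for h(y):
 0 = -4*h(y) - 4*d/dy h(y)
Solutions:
 h(y) = C1*exp(-y)


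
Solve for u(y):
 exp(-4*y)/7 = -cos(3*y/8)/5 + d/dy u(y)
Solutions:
 u(y) = C1 + 8*sin(3*y/8)/15 - exp(-4*y)/28


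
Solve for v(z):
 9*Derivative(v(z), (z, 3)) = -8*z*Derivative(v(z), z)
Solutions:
 v(z) = C1 + Integral(C2*airyai(-2*3^(1/3)*z/3) + C3*airybi(-2*3^(1/3)*z/3), z)


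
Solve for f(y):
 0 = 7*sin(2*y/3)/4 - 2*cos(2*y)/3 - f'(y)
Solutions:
 f(y) = C1 - sin(2*y)/3 - 21*cos(2*y/3)/8


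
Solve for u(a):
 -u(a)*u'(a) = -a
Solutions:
 u(a) = -sqrt(C1 + a^2)
 u(a) = sqrt(C1 + a^2)


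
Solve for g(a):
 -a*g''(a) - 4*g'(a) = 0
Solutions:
 g(a) = C1 + C2/a^3


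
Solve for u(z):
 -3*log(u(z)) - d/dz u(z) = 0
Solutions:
 li(u(z)) = C1 - 3*z


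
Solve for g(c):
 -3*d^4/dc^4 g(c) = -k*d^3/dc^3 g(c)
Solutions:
 g(c) = C1 + C2*c + C3*c^2 + C4*exp(c*k/3)


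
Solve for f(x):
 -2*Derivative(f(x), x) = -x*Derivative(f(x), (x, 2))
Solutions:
 f(x) = C1 + C2*x^3


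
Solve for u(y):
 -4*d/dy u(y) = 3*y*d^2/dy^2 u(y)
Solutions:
 u(y) = C1 + C2/y^(1/3)


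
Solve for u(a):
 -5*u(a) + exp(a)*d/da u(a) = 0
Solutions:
 u(a) = C1*exp(-5*exp(-a))


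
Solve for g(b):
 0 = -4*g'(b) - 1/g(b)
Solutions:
 g(b) = -sqrt(C1 - 2*b)/2
 g(b) = sqrt(C1 - 2*b)/2


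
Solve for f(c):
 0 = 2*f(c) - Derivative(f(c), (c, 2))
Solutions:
 f(c) = C1*exp(-sqrt(2)*c) + C2*exp(sqrt(2)*c)


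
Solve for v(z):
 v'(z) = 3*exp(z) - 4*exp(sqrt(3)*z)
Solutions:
 v(z) = C1 + 3*exp(z) - 4*sqrt(3)*exp(sqrt(3)*z)/3


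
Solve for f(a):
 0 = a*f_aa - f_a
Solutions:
 f(a) = C1 + C2*a^2


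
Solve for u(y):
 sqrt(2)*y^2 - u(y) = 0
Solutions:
 u(y) = sqrt(2)*y^2


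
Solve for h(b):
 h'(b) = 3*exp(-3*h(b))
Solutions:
 h(b) = log(C1 + 9*b)/3
 h(b) = log((-3^(1/3) - 3^(5/6)*I)*(C1 + 3*b)^(1/3)/2)
 h(b) = log((-3^(1/3) + 3^(5/6)*I)*(C1 + 3*b)^(1/3)/2)


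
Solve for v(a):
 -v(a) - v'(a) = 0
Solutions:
 v(a) = C1*exp(-a)


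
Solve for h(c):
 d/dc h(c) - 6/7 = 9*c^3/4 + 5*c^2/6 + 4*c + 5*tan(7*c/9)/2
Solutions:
 h(c) = C1 + 9*c^4/16 + 5*c^3/18 + 2*c^2 + 6*c/7 - 45*log(cos(7*c/9))/14


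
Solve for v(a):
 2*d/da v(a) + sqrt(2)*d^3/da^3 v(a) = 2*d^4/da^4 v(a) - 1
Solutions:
 v(a) = C1 + C2*exp(a*(-2^(1/3)*(sqrt(2) + 54 + sqrt(2)*sqrt(-1 + (sqrt(2) + 54)^2/2))^(1/3) - 2^(2/3)/(sqrt(2) + 54 + sqrt(2)*sqrt(-1 + (sqrt(2) + 54)^2/2))^(1/3) + 2*sqrt(2))/12)*sin(2^(1/3)*sqrt(3)*a*(-(sqrt(2) + 54 + sqrt(2)*sqrt(-1 + 1458*(-1 - sqrt(2)/54)^2))^(1/3) + 2^(1/3)/(sqrt(2) + 54 + sqrt(2)*sqrt(-1 + 1458*(-1 - sqrt(2)/54)^2))^(1/3))/12) + C3*exp(a*(-2^(1/3)*(sqrt(2) + 54 + sqrt(2)*sqrt(-1 + (sqrt(2) + 54)^2/2))^(1/3) - 2^(2/3)/(sqrt(2) + 54 + sqrt(2)*sqrt(-1 + (sqrt(2) + 54)^2/2))^(1/3) + 2*sqrt(2))/12)*cos(2^(1/3)*sqrt(3)*a*(-(sqrt(2) + 54 + sqrt(2)*sqrt(-1 + 1458*(-1 - sqrt(2)/54)^2))^(1/3) + 2^(1/3)/(sqrt(2) + 54 + sqrt(2)*sqrt(-1 + 1458*(-1 - sqrt(2)/54)^2))^(1/3))/12) + C4*exp(a*(2^(2/3)/(sqrt(2) + 54 + sqrt(2)*sqrt(-1 + (sqrt(2) + 54)^2/2))^(1/3) + sqrt(2) + 2^(1/3)*(sqrt(2) + 54 + sqrt(2)*sqrt(-1 + (sqrt(2) + 54)^2/2))^(1/3))/6) - a/2


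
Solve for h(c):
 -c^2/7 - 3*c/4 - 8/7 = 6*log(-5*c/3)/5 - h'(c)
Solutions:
 h(c) = C1 + c^3/21 + 3*c^2/8 + 6*c*log(-c)/5 + 2*c*(-21*log(3) - 1 + 21*log(5))/35


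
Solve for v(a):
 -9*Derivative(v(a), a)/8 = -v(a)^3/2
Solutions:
 v(a) = -3*sqrt(2)*sqrt(-1/(C1 + 4*a))/2
 v(a) = 3*sqrt(2)*sqrt(-1/(C1 + 4*a))/2


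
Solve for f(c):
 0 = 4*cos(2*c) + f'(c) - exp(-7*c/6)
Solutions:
 f(c) = C1 - 2*sin(2*c) - 6*exp(-7*c/6)/7


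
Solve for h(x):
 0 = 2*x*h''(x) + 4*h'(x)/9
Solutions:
 h(x) = C1 + C2*x^(7/9)


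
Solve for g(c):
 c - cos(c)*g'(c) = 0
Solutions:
 g(c) = C1 + Integral(c/cos(c), c)


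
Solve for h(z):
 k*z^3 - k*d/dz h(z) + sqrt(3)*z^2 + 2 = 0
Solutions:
 h(z) = C1 + z^4/4 + sqrt(3)*z^3/(3*k) + 2*z/k


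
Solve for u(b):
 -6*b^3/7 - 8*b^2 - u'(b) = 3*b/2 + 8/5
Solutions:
 u(b) = C1 - 3*b^4/14 - 8*b^3/3 - 3*b^2/4 - 8*b/5


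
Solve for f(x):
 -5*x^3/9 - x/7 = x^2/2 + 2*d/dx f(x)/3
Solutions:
 f(x) = C1 - 5*x^4/24 - x^3/4 - 3*x^2/28


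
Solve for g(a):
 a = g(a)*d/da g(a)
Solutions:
 g(a) = -sqrt(C1 + a^2)
 g(a) = sqrt(C1 + a^2)


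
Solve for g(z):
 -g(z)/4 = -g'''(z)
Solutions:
 g(z) = C3*exp(2^(1/3)*z/2) + (C1*sin(2^(1/3)*sqrt(3)*z/4) + C2*cos(2^(1/3)*sqrt(3)*z/4))*exp(-2^(1/3)*z/4)


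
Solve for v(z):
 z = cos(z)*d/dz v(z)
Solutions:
 v(z) = C1 + Integral(z/cos(z), z)


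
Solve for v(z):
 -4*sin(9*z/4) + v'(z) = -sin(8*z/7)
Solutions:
 v(z) = C1 + 7*cos(8*z/7)/8 - 16*cos(9*z/4)/9


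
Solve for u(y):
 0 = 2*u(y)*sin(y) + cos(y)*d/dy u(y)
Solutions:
 u(y) = C1*cos(y)^2


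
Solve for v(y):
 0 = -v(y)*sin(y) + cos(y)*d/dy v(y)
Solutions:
 v(y) = C1/cos(y)


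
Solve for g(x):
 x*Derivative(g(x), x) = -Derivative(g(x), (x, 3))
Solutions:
 g(x) = C1 + Integral(C2*airyai(-x) + C3*airybi(-x), x)


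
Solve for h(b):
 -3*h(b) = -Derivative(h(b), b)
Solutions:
 h(b) = C1*exp(3*b)


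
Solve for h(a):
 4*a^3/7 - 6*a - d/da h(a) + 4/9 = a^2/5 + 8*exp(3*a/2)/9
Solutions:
 h(a) = C1 + a^4/7 - a^3/15 - 3*a^2 + 4*a/9 - 16*exp(3*a/2)/27


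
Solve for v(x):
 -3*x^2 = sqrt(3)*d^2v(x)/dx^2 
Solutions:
 v(x) = C1 + C2*x - sqrt(3)*x^4/12


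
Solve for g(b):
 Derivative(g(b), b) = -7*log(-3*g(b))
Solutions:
 Integral(1/(log(-_y) + log(3)), (_y, g(b)))/7 = C1 - b


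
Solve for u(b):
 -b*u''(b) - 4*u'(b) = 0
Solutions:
 u(b) = C1 + C2/b^3


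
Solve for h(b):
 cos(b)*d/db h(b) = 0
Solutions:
 h(b) = C1


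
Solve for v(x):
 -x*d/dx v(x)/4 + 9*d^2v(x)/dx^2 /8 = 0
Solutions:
 v(x) = C1 + C2*erfi(x/3)


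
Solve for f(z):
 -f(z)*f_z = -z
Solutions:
 f(z) = -sqrt(C1 + z^2)
 f(z) = sqrt(C1 + z^2)


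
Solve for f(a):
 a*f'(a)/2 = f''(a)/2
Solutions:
 f(a) = C1 + C2*erfi(sqrt(2)*a/2)


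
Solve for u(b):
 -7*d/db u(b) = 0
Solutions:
 u(b) = C1


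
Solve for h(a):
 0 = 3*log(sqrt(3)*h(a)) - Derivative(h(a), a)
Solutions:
 -2*Integral(1/(2*log(_y) + log(3)), (_y, h(a)))/3 = C1 - a


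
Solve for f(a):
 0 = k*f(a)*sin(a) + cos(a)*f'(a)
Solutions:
 f(a) = C1*exp(k*log(cos(a)))


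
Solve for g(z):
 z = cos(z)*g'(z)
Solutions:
 g(z) = C1 + Integral(z/cos(z), z)


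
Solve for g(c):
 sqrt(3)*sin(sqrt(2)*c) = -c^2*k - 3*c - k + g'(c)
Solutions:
 g(c) = C1 + c^3*k/3 + 3*c^2/2 + c*k - sqrt(6)*cos(sqrt(2)*c)/2


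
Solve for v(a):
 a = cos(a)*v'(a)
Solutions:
 v(a) = C1 + Integral(a/cos(a), a)


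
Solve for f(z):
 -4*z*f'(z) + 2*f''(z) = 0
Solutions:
 f(z) = C1 + C2*erfi(z)


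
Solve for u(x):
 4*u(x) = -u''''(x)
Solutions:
 u(x) = (C1*sin(x) + C2*cos(x))*exp(-x) + (C3*sin(x) + C4*cos(x))*exp(x)


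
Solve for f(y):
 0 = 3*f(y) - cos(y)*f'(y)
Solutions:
 f(y) = C1*(sin(y) + 1)^(3/2)/(sin(y) - 1)^(3/2)


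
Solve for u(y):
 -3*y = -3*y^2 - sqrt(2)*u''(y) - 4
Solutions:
 u(y) = C1 + C2*y - sqrt(2)*y^4/8 + sqrt(2)*y^3/4 - sqrt(2)*y^2


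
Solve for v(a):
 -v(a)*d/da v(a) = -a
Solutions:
 v(a) = -sqrt(C1 + a^2)
 v(a) = sqrt(C1 + a^2)


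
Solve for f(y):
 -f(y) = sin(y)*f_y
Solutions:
 f(y) = C1*sqrt(cos(y) + 1)/sqrt(cos(y) - 1)


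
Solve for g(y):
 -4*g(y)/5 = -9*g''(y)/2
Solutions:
 g(y) = C1*exp(-2*sqrt(10)*y/15) + C2*exp(2*sqrt(10)*y/15)


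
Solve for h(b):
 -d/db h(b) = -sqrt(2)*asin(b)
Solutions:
 h(b) = C1 + sqrt(2)*(b*asin(b) + sqrt(1 - b^2))


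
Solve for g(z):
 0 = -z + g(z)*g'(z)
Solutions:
 g(z) = -sqrt(C1 + z^2)
 g(z) = sqrt(C1 + z^2)


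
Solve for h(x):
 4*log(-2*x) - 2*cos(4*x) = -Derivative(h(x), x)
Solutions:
 h(x) = C1 - 4*x*log(-x) - 4*x*log(2) + 4*x + sin(4*x)/2


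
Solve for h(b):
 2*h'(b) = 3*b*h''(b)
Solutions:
 h(b) = C1 + C2*b^(5/3)


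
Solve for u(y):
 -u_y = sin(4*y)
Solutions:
 u(y) = C1 + cos(4*y)/4


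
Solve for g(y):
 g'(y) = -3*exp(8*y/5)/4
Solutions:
 g(y) = C1 - 15*exp(8*y/5)/32


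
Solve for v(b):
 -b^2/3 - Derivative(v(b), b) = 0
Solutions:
 v(b) = C1 - b^3/9


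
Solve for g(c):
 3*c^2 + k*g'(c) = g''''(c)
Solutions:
 g(c) = C1 + C2*exp(c*k^(1/3)) + C3*exp(c*k^(1/3)*(-1 + sqrt(3)*I)/2) + C4*exp(-c*k^(1/3)*(1 + sqrt(3)*I)/2) - c^3/k


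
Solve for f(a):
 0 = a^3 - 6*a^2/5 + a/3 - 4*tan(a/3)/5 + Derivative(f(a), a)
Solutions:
 f(a) = C1 - a^4/4 + 2*a^3/5 - a^2/6 - 12*log(cos(a/3))/5


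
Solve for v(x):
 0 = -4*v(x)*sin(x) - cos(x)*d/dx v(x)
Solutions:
 v(x) = C1*cos(x)^4


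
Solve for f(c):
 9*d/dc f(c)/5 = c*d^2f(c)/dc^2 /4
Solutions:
 f(c) = C1 + C2*c^(41/5)


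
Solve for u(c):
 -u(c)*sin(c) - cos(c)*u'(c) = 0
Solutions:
 u(c) = C1*cos(c)


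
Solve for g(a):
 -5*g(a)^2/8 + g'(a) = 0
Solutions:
 g(a) = -8/(C1 + 5*a)


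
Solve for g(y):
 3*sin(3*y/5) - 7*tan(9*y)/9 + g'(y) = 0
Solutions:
 g(y) = C1 - 7*log(cos(9*y))/81 + 5*cos(3*y/5)


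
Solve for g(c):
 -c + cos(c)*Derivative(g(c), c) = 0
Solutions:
 g(c) = C1 + Integral(c/cos(c), c)


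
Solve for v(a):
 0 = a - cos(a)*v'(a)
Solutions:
 v(a) = C1 + Integral(a/cos(a), a)


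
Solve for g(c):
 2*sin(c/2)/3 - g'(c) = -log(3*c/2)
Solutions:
 g(c) = C1 + c*log(c) - c - c*log(2) + c*log(3) - 4*cos(c/2)/3


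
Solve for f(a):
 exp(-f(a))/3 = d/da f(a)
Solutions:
 f(a) = log(C1 + a/3)


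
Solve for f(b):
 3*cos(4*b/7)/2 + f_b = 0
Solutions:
 f(b) = C1 - 21*sin(4*b/7)/8


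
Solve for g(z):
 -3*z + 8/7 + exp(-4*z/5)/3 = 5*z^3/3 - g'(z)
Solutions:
 g(z) = C1 + 5*z^4/12 + 3*z^2/2 - 8*z/7 + 5*exp(-4*z/5)/12


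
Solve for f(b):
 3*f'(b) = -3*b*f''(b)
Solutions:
 f(b) = C1 + C2*log(b)


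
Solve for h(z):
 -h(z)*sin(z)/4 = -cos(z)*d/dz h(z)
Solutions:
 h(z) = C1/cos(z)^(1/4)


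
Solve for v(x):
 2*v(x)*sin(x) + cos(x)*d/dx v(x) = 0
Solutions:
 v(x) = C1*cos(x)^2


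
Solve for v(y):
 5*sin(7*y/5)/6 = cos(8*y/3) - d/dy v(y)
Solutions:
 v(y) = C1 + 3*sin(8*y/3)/8 + 25*cos(7*y/5)/42


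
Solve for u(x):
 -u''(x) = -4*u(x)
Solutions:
 u(x) = C1*exp(-2*x) + C2*exp(2*x)


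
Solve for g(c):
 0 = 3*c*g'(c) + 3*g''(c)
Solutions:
 g(c) = C1 + C2*erf(sqrt(2)*c/2)


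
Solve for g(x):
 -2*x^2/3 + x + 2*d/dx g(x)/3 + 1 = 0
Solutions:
 g(x) = C1 + x^3/3 - 3*x^2/4 - 3*x/2


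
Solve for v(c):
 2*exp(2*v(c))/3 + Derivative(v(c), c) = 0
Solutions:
 v(c) = log(-sqrt(1/(C1 + 2*c))) - log(2) + log(6)/2
 v(c) = log(1/(C1 + 2*c))/2 - log(2) + log(6)/2


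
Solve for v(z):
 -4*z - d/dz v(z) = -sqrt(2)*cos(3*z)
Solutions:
 v(z) = C1 - 2*z^2 + sqrt(2)*sin(3*z)/3


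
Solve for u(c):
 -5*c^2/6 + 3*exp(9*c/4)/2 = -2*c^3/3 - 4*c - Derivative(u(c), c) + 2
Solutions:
 u(c) = C1 - c^4/6 + 5*c^3/18 - 2*c^2 + 2*c - 2*exp(9*c/4)/3


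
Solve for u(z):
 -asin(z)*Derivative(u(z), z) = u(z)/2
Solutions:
 u(z) = C1*exp(-Integral(1/asin(z), z)/2)


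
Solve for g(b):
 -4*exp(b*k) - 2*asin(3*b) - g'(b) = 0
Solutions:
 g(b) = C1 - 2*b*asin(3*b) - 2*sqrt(1 - 9*b^2)/3 - 4*Piecewise((exp(b*k)/k, Ne(k, 0)), (b, True))


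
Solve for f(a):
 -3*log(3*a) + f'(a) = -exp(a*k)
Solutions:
 f(a) = C1 + 3*a*log(a) + 3*a*(-1 + log(3)) + Piecewise((-exp(a*k)/k, Ne(k, 0)), (-a, True))


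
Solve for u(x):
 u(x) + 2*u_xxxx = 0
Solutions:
 u(x) = (C1*sin(2^(1/4)*x/2) + C2*cos(2^(1/4)*x/2))*exp(-2^(1/4)*x/2) + (C3*sin(2^(1/4)*x/2) + C4*cos(2^(1/4)*x/2))*exp(2^(1/4)*x/2)


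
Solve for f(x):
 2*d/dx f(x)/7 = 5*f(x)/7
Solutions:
 f(x) = C1*exp(5*x/2)


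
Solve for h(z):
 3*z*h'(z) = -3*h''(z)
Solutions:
 h(z) = C1 + C2*erf(sqrt(2)*z/2)


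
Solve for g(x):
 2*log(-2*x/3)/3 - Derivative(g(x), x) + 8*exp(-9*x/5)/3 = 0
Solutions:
 g(x) = C1 + 2*x*log(-x)/3 + 2*x*(-log(3) - 1 + log(2))/3 - 40*exp(-9*x/5)/27


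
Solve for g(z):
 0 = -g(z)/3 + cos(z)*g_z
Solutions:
 g(z) = C1*(sin(z) + 1)^(1/6)/(sin(z) - 1)^(1/6)


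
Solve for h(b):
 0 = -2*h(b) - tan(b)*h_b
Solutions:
 h(b) = C1/sin(b)^2


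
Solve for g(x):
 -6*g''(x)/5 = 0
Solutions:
 g(x) = C1 + C2*x


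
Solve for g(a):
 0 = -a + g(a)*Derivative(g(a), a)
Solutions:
 g(a) = -sqrt(C1 + a^2)
 g(a) = sqrt(C1 + a^2)


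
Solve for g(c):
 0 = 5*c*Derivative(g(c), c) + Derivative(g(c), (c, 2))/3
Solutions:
 g(c) = C1 + C2*erf(sqrt(30)*c/2)


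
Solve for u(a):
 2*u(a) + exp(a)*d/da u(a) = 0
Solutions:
 u(a) = C1*exp(2*exp(-a))


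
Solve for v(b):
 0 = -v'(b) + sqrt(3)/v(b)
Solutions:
 v(b) = -sqrt(C1 + 2*sqrt(3)*b)
 v(b) = sqrt(C1 + 2*sqrt(3)*b)


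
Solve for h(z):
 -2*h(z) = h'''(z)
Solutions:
 h(z) = C3*exp(-2^(1/3)*z) + (C1*sin(2^(1/3)*sqrt(3)*z/2) + C2*cos(2^(1/3)*sqrt(3)*z/2))*exp(2^(1/3)*z/2)


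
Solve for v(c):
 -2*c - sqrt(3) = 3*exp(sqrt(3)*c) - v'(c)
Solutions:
 v(c) = C1 + c^2 + sqrt(3)*c + sqrt(3)*exp(sqrt(3)*c)


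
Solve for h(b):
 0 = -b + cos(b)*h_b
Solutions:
 h(b) = C1 + Integral(b/cos(b), b)


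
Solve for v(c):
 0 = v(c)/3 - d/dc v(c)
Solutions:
 v(c) = C1*exp(c/3)


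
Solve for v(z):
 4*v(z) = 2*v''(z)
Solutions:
 v(z) = C1*exp(-sqrt(2)*z) + C2*exp(sqrt(2)*z)


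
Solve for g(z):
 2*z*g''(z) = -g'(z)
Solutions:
 g(z) = C1 + C2*sqrt(z)


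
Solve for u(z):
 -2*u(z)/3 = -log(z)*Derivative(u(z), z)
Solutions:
 u(z) = C1*exp(2*li(z)/3)


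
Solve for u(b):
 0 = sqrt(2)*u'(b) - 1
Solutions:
 u(b) = C1 + sqrt(2)*b/2


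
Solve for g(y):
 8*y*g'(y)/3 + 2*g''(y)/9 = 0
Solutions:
 g(y) = C1 + C2*erf(sqrt(6)*y)


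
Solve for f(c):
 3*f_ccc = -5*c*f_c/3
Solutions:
 f(c) = C1 + Integral(C2*airyai(-15^(1/3)*c/3) + C3*airybi(-15^(1/3)*c/3), c)


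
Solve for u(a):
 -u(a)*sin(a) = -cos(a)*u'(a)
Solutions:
 u(a) = C1/cos(a)


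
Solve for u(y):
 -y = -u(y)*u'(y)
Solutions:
 u(y) = -sqrt(C1 + y^2)
 u(y) = sqrt(C1 + y^2)


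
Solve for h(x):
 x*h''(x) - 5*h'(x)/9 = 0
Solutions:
 h(x) = C1 + C2*x^(14/9)


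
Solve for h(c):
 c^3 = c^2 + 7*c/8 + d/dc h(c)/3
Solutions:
 h(c) = C1 + 3*c^4/4 - c^3 - 21*c^2/16


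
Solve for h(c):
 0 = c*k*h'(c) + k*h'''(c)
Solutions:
 h(c) = C1 + Integral(C2*airyai(-c) + C3*airybi(-c), c)


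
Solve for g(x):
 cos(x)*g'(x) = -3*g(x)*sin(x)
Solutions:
 g(x) = C1*cos(x)^3


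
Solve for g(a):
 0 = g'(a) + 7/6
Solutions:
 g(a) = C1 - 7*a/6


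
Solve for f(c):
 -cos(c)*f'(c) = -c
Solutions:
 f(c) = C1 + Integral(c/cos(c), c)


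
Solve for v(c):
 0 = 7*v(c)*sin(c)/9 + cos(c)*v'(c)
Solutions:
 v(c) = C1*cos(c)^(7/9)


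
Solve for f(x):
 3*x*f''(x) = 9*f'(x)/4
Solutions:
 f(x) = C1 + C2*x^(7/4)


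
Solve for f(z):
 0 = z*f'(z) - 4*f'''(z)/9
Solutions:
 f(z) = C1 + Integral(C2*airyai(2^(1/3)*3^(2/3)*z/2) + C3*airybi(2^(1/3)*3^(2/3)*z/2), z)


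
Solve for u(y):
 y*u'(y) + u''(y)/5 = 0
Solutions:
 u(y) = C1 + C2*erf(sqrt(10)*y/2)


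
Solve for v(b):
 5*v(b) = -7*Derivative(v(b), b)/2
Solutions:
 v(b) = C1*exp(-10*b/7)


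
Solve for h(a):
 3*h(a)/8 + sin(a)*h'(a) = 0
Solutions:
 h(a) = C1*(cos(a) + 1)^(3/16)/(cos(a) - 1)^(3/16)


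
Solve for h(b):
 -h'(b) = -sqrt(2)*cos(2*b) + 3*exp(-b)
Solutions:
 h(b) = C1 + sqrt(2)*sin(2*b)/2 + 3*exp(-b)


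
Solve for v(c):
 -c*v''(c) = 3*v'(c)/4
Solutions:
 v(c) = C1 + C2*c^(1/4)


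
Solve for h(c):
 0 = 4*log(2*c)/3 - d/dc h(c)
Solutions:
 h(c) = C1 + 4*c*log(c)/3 - 4*c/3 + 4*c*log(2)/3


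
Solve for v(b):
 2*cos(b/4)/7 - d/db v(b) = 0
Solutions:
 v(b) = C1 + 8*sin(b/4)/7


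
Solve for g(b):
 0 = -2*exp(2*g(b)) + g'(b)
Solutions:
 g(b) = log(-sqrt(-1/(C1 + 2*b))) - log(2)/2
 g(b) = log(-1/(C1 + 2*b))/2 - log(2)/2


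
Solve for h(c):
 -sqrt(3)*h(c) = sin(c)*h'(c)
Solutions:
 h(c) = C1*(cos(c) + 1)^(sqrt(3)/2)/(cos(c) - 1)^(sqrt(3)/2)


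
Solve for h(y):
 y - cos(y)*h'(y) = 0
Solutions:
 h(y) = C1 + Integral(y/cos(y), y)


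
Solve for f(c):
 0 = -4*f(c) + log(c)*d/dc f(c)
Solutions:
 f(c) = C1*exp(4*li(c))


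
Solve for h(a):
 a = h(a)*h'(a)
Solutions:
 h(a) = -sqrt(C1 + a^2)
 h(a) = sqrt(C1 + a^2)


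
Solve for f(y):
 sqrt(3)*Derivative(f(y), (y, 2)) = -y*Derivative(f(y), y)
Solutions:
 f(y) = C1 + C2*erf(sqrt(2)*3^(3/4)*y/6)


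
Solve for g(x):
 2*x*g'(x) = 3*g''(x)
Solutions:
 g(x) = C1 + C2*erfi(sqrt(3)*x/3)


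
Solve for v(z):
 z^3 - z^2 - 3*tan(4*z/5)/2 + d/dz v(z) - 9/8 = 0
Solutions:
 v(z) = C1 - z^4/4 + z^3/3 + 9*z/8 - 15*log(cos(4*z/5))/8


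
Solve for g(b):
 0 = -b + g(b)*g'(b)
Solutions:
 g(b) = -sqrt(C1 + b^2)
 g(b) = sqrt(C1 + b^2)


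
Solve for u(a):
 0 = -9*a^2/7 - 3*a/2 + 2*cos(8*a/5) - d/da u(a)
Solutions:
 u(a) = C1 - 3*a^3/7 - 3*a^2/4 + 5*sin(8*a/5)/4


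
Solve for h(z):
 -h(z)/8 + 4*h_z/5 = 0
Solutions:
 h(z) = C1*exp(5*z/32)


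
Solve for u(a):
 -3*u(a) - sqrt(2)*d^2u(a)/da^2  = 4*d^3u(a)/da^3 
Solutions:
 u(a) = C1*exp(a*(-2*sqrt(2) + 2^(2/3)/(sqrt(2) + 324 + sqrt(-2 + (sqrt(2) + 324)^2))^(1/3) + 2^(1/3)*(sqrt(2) + 324 + sqrt(-2 + (sqrt(2) + 324)^2))^(1/3))/24)*sin(2^(1/3)*sqrt(3)*a*(-(sqrt(2) + 324 + sqrt(-2 + (sqrt(2) + 324)^2))^(1/3) + 2^(1/3)/(sqrt(2) + 324 + sqrt(-2 + (sqrt(2) + 324)^2))^(1/3))/24) + C2*exp(a*(-2*sqrt(2) + 2^(2/3)/(sqrt(2) + 324 + sqrt(-2 + (sqrt(2) + 324)^2))^(1/3) + 2^(1/3)*(sqrt(2) + 324 + sqrt(-2 + (sqrt(2) + 324)^2))^(1/3))/24)*cos(2^(1/3)*sqrt(3)*a*(-(sqrt(2) + 324 + sqrt(-2 + (sqrt(2) + 324)^2))^(1/3) + 2^(1/3)/(sqrt(2) + 324 + sqrt(-2 + (sqrt(2) + 324)^2))^(1/3))/24) + C3*exp(-a*(2^(2/3)/(sqrt(2) + 324 + sqrt(-2 + (sqrt(2) + 324)^2))^(1/3) + sqrt(2) + 2^(1/3)*(sqrt(2) + 324 + sqrt(-2 + (sqrt(2) + 324)^2))^(1/3))/12)


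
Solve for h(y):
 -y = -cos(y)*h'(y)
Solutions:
 h(y) = C1 + Integral(y/cos(y), y)


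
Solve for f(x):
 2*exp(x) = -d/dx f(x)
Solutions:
 f(x) = C1 - 2*exp(x)


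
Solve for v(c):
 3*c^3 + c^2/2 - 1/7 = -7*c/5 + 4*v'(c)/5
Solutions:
 v(c) = C1 + 15*c^4/16 + 5*c^3/24 + 7*c^2/8 - 5*c/28


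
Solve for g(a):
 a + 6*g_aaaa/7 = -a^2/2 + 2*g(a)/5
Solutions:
 g(a) = C1*exp(-15^(3/4)*7^(1/4)*a/15) + C2*exp(15^(3/4)*7^(1/4)*a/15) + C3*sin(15^(3/4)*7^(1/4)*a/15) + C4*cos(15^(3/4)*7^(1/4)*a/15) + 5*a^2/4 + 5*a/2


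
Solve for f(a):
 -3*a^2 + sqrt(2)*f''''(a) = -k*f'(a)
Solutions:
 f(a) = C1 + C2*exp(2^(5/6)*a*(-k)^(1/3)/2) + C3*exp(2^(5/6)*a*(-k)^(1/3)*(-1 + sqrt(3)*I)/4) + C4*exp(-2^(5/6)*a*(-k)^(1/3)*(1 + sqrt(3)*I)/4) + a^3/k


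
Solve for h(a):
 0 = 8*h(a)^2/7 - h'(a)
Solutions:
 h(a) = -7/(C1 + 8*a)


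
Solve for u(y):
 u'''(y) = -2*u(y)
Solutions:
 u(y) = C3*exp(-2^(1/3)*y) + (C1*sin(2^(1/3)*sqrt(3)*y/2) + C2*cos(2^(1/3)*sqrt(3)*y/2))*exp(2^(1/3)*y/2)


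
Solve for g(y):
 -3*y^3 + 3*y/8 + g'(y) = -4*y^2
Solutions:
 g(y) = C1 + 3*y^4/4 - 4*y^3/3 - 3*y^2/16


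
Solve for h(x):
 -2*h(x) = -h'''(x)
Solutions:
 h(x) = C3*exp(2^(1/3)*x) + (C1*sin(2^(1/3)*sqrt(3)*x/2) + C2*cos(2^(1/3)*sqrt(3)*x/2))*exp(-2^(1/3)*x/2)


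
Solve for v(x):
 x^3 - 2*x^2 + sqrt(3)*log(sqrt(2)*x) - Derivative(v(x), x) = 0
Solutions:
 v(x) = C1 + x^4/4 - 2*x^3/3 + sqrt(3)*x*log(x) - sqrt(3)*x + sqrt(3)*x*log(2)/2


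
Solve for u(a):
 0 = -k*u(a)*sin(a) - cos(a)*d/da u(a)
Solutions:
 u(a) = C1*exp(k*log(cos(a)))


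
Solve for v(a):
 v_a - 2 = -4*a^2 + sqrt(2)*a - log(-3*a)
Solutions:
 v(a) = C1 - 4*a^3/3 + sqrt(2)*a^2/2 - a*log(-a) + a*(3 - log(3))


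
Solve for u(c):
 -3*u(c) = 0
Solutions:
 u(c) = 0


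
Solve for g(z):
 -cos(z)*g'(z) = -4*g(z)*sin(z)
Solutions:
 g(z) = C1/cos(z)^4


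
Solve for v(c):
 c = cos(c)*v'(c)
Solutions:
 v(c) = C1 + Integral(c/cos(c), c)


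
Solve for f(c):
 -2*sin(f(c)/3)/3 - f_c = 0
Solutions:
 2*c/3 + 3*log(cos(f(c)/3) - 1)/2 - 3*log(cos(f(c)/3) + 1)/2 = C1


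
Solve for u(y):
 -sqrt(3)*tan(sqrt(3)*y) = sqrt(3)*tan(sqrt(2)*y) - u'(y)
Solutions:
 u(y) = C1 - sqrt(6)*log(cos(sqrt(2)*y))/2 - log(cos(sqrt(3)*y))


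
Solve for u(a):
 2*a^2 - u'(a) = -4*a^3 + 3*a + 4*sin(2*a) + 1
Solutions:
 u(a) = C1 + a^4 + 2*a^3/3 - 3*a^2/2 - a + 2*cos(2*a)


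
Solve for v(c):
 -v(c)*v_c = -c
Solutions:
 v(c) = -sqrt(C1 + c^2)
 v(c) = sqrt(C1 + c^2)


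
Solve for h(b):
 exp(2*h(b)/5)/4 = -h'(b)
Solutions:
 h(b) = 5*log(-sqrt(-1/(C1 - b))) + 5*log(10)/2
 h(b) = 5*log(-1/(C1 - b))/2 + 5*log(10)/2


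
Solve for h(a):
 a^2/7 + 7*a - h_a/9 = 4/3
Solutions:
 h(a) = C1 + 3*a^3/7 + 63*a^2/2 - 12*a


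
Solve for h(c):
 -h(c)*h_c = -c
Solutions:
 h(c) = -sqrt(C1 + c^2)
 h(c) = sqrt(C1 + c^2)


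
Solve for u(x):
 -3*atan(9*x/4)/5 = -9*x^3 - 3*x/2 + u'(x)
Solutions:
 u(x) = C1 + 9*x^4/4 + 3*x^2/4 - 3*x*atan(9*x/4)/5 + 2*log(81*x^2 + 16)/15


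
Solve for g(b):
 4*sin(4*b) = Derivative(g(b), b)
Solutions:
 g(b) = C1 - cos(4*b)


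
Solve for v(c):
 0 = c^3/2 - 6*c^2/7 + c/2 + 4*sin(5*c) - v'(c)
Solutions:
 v(c) = C1 + c^4/8 - 2*c^3/7 + c^2/4 - 4*cos(5*c)/5


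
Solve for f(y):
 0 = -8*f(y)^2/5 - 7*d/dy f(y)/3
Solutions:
 f(y) = 35/(C1 + 24*y)


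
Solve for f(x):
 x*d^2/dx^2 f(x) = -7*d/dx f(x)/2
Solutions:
 f(x) = C1 + C2/x^(5/2)


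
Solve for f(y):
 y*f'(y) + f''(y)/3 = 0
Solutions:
 f(y) = C1 + C2*erf(sqrt(6)*y/2)


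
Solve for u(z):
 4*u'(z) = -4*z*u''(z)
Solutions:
 u(z) = C1 + C2*log(z)


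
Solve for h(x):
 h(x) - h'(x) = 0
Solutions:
 h(x) = C1*exp(x)


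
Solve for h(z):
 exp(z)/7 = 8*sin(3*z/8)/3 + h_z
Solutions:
 h(z) = C1 + exp(z)/7 + 64*cos(3*z/8)/9


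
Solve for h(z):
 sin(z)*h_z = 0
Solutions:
 h(z) = C1


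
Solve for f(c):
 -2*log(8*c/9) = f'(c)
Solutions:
 f(c) = C1 - 2*c*log(c) + c*log(81/64) + 2*c


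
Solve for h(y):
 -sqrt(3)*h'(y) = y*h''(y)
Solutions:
 h(y) = C1 + C2*y^(1 - sqrt(3))


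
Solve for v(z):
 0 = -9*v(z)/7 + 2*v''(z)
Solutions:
 v(z) = C1*exp(-3*sqrt(14)*z/14) + C2*exp(3*sqrt(14)*z/14)


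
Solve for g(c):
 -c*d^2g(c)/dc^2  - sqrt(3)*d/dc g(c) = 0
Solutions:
 g(c) = C1 + C2*c^(1 - sqrt(3))


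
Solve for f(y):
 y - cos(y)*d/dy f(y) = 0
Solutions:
 f(y) = C1 + Integral(y/cos(y), y)


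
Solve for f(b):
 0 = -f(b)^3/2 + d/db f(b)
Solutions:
 f(b) = -sqrt(-1/(C1 + b))
 f(b) = sqrt(-1/(C1 + b))


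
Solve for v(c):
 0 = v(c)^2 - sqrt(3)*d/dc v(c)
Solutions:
 v(c) = -3/(C1 + sqrt(3)*c)


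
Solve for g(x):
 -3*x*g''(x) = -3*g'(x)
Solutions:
 g(x) = C1 + C2*x^2


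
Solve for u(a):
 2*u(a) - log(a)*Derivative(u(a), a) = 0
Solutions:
 u(a) = C1*exp(2*li(a))


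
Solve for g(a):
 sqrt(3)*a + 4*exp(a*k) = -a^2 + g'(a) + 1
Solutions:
 g(a) = C1 + a^3/3 + sqrt(3)*a^2/2 - a + 4*exp(a*k)/k


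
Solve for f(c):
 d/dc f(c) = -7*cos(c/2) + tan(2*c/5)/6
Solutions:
 f(c) = C1 - 5*log(cos(2*c/5))/12 - 14*sin(c/2)


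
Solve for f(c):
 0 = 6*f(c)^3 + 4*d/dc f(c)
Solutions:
 f(c) = -sqrt(-1/(C1 - 3*c))
 f(c) = sqrt(-1/(C1 - 3*c))


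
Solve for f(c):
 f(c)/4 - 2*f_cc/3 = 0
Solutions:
 f(c) = C1*exp(-sqrt(6)*c/4) + C2*exp(sqrt(6)*c/4)


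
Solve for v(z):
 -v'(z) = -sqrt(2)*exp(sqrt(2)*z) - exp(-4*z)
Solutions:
 v(z) = C1 + exp(sqrt(2)*z) - exp(-4*z)/4


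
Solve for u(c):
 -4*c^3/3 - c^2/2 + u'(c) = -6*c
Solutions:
 u(c) = C1 + c^4/3 + c^3/6 - 3*c^2


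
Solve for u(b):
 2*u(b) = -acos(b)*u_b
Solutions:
 u(b) = C1*exp(-2*Integral(1/acos(b), b))


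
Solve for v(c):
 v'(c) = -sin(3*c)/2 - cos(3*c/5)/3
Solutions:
 v(c) = C1 - 5*sin(3*c/5)/9 + cos(3*c)/6


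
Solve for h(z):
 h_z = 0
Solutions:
 h(z) = C1


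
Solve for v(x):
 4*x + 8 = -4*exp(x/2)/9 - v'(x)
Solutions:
 v(x) = C1 - 2*x^2 - 8*x - 8*exp(x/2)/9


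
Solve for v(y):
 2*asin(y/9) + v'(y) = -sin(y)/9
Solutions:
 v(y) = C1 - 2*y*asin(y/9) - 2*sqrt(81 - y^2) + cos(y)/9


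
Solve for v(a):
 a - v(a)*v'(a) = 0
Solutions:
 v(a) = -sqrt(C1 + a^2)
 v(a) = sqrt(C1 + a^2)


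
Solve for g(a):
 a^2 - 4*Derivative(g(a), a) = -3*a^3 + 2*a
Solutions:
 g(a) = C1 + 3*a^4/16 + a^3/12 - a^2/4


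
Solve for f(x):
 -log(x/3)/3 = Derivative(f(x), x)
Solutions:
 f(x) = C1 - x*log(x)/3 + x/3 + x*log(3)/3


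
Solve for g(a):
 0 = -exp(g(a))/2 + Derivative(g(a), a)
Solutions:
 g(a) = log(-1/(C1 + a)) + log(2)


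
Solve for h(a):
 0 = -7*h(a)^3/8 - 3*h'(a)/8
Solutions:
 h(a) = -sqrt(6)*sqrt(-1/(C1 - 7*a))/2
 h(a) = sqrt(6)*sqrt(-1/(C1 - 7*a))/2


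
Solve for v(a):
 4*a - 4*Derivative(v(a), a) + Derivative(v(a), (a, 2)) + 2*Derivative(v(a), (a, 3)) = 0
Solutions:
 v(a) = C1 + C2*exp(a*(-1 + sqrt(33))/4) + C3*exp(-a*(1 + sqrt(33))/4) + a^2/2 + a/4


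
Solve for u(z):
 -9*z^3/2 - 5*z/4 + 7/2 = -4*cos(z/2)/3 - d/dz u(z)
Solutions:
 u(z) = C1 + 9*z^4/8 + 5*z^2/8 - 7*z/2 - 8*sin(z/2)/3


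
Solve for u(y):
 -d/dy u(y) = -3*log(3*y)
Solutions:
 u(y) = C1 + 3*y*log(y) - 3*y + y*log(27)


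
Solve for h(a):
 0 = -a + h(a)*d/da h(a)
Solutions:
 h(a) = -sqrt(C1 + a^2)
 h(a) = sqrt(C1 + a^2)


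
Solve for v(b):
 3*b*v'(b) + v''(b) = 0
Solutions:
 v(b) = C1 + C2*erf(sqrt(6)*b/2)


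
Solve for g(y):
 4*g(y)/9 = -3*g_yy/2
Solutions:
 g(y) = C1*sin(2*sqrt(6)*y/9) + C2*cos(2*sqrt(6)*y/9)


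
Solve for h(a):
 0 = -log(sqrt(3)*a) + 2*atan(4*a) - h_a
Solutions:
 h(a) = C1 - a*log(a) + 2*a*atan(4*a) - a*log(3)/2 + a - log(16*a^2 + 1)/4
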